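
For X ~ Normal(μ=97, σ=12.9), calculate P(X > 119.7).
0.039230

We have X ~ Normal(μ=97, σ=12.9).

P(X > 119.7) = 1 - P(X ≤ 119.7)
                = 1 - F(119.7)
                = 1 - 0.960770
                = 0.039230

So there's approximately a 3.9% chance that X exceeds 119.7.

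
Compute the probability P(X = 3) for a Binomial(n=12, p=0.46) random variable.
0.083606

We have X ~ Binomial(n=12, p=0.46).

For a Binomial distribution, the PMF gives us the probability of each outcome.

Using the PMF formula:
P(X = 3) = 0.083606

Rounded to 4 decimal places: 0.0836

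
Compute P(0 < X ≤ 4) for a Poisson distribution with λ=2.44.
0.811888

We have X ~ Poisson(λ=2.44).

To find P(0 < X ≤ 4), we use:
P(0 < X ≤ 4) = P(X ≤ 4) - P(X ≤ 0)
                 = F(4) - F(0)
                 = 0.899049 - 0.087161
                 = 0.811888

So there's approximately a 81.2% chance that X falls in this range.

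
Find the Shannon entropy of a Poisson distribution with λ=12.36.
2.6691 nats

We have X ~ Poisson(λ=12.36).

The Shannon entropy measures the uncertainty or information content of the distribution.

For a Poisson distribution with λ=12.36:
H(X) = 2.6691 nats

(In bits, this would be 3.8507 bits.)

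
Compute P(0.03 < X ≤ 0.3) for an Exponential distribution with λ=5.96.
0.668979

We have X ~ Exponential(λ=5.96).

To find P(0.03 < X ≤ 0.3), we use:
P(0.03 < X ≤ 0.3) = P(X ≤ 0.3) - P(X ≤ 0.03)
                 = F(0.3) - F(0.03)
                 = 0.832706 - 0.163727
                 = 0.668979

So there's approximately a 66.9% chance that X falls in this range.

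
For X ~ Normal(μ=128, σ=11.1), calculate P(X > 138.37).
0.175092

We have X ~ Normal(μ=128, σ=11.1).

P(X > 138.37) = 1 - P(X ≤ 138.37)
                = 1 - F(138.37)
                = 1 - 0.824908
                = 0.175092

So there's approximately a 17.5% chance that X exceeds 138.37.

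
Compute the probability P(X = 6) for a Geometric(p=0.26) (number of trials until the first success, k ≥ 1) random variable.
0.057694

We have X ~ Geometric(p=0.26) (number of trials until the first success, k ≥ 1).

For a Geometric distribution, the PMF gives us the probability of each outcome.

Using the PMF formula:
P(X = 6) = 0.057694

Rounded to 4 decimal places: 0.0577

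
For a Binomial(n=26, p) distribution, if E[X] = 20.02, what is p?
p = 0.77

For a Binomial(n, p) distribution:
E[X] = n × p

Given n = 26 and E[X] = 20.02:
20.02 = 26 × p
p = 20.02 / 26 = 0.77

Verification: Binomial(26, 0.77) has E[X] = 20.02 ✓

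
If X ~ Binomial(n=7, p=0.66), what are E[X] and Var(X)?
E[X] = 4.6200, Var(X) = 1.5708

We have X ~ Binomial(n=7, p=0.66).

For a Binomial distribution with n=7, p=0.66:

Expected value:
E[X] = 4.6200

Variance:
Var(X) = 1.5708

Standard deviation:
σ = √Var(X) = 1.2533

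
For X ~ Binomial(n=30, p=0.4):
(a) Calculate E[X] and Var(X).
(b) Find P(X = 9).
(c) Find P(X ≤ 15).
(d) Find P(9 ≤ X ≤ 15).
(a) E[X] = 12.0000, Var(X) = 7.2000
(b) P(X = 9) = 0.082275
(c) P(X ≤ 15) = 0.902943
(d) P(9 ≤ X ≤ 15) = 0.808932

We have X ~ Binomial(n=30, p=0.4).

(a) Moments:
E[X] = 12.0000
Var(X) = 7.2000
σ = √Var(X) = 2.6833

(b) Point probability using PMF:
P(X = 9) = 0.082275

(c) Cumulative probability using CDF:
P(X ≤ 15) = F(15) = 0.902943

(d) Range probability:
P(9 ≤ X ≤ 15) = P(X ≤ 15) - P(X ≤ 8)
                   = F(15) - F(8)
                   = 0.902943 - 0.094011
                   = 0.808932

This means approximately 80.9% of outcomes fall in the interval [9, 15].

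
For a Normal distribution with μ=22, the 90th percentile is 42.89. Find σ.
σ = 16.3006

For X ~ Normal(μ, σ), the p-th percentile satisfies x = μ + z_p × σ,
where z_p = Φ⁻¹(p) is the standard normal quantile.

Step 1: z_{0.9} = Φ⁻¹(0.9) = 1.2816

Step 2: Solve for σ:
42.89 = 22 + 1.2816 × σ
σ = (42.89 - 22) / 1.2816
σ = 20.89 / 1.2816
σ = 16.3006

Verification: μ + z × σ = 22 + 1.2816 × 16.3006 = 42.89 ✓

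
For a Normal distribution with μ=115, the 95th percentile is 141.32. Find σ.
σ = 16.0014

For X ~ Normal(μ, σ), the p-th percentile satisfies x = μ + z_p × σ,
where z_p = Φ⁻¹(p) is the standard normal quantile.

Step 1: z_{0.95} = Φ⁻¹(0.95) = 1.6449

Step 2: Solve for σ:
141.32 = 115 + 1.6449 × σ
σ = (141.32 - 115) / 1.6449
σ = 26.32 / 1.6449
σ = 16.0014

Verification: μ + z × σ = 115 + 1.6449 × 16.0014 = 141.32 ✓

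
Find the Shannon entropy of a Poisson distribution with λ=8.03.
2.4494 nats

We have X ~ Poisson(λ=8.03).

The Shannon entropy measures the uncertainty or information content of the distribution.

For a Poisson distribution with λ=8.03:
H(X) = 2.4494 nats

(In bits, this would be 3.5337 bits.)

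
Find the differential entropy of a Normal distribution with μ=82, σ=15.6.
4.1662 nats

We have X ~ Normal(μ=82, σ=15.6).

The differential entropy measures the uncertainty or information content of the distribution.

For a Normal distribution with μ=82, σ=15.6:
h(X) = 4.1662 nats

(In bits, this would be 6.0106 bits.)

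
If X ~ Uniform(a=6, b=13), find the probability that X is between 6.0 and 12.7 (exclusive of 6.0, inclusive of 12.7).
0.957143

We have X ~ Uniform(a=6, b=13).

To find P(6.0 < X ≤ 12.7), we use:
P(6.0 < X ≤ 12.7) = P(X ≤ 12.7) - P(X ≤ 6.0)
                 = F(12.7) - F(6.0)
                 = 0.957143 - 0.000000
                 = 0.957143

So there's approximately a 95.7% chance that X falls in this range.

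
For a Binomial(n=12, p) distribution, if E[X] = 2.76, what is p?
p = 0.23

For a Binomial(n, p) distribution:
E[X] = n × p

Given n = 12 and E[X] = 2.76:
2.76 = 12 × p
p = 2.76 / 12 = 0.23

Verification: Binomial(12, 0.23) has E[X] = 2.76 ✓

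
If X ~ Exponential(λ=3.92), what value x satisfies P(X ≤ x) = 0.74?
0.3436

We have X ~ Exponential(λ=3.92).

We want to find x such that P(X ≤ x) = 0.74.

This is the 74th percentile, which means 74% of values fall below this point.

Using the inverse CDF (quantile function):
x = F⁻¹(0.74) = 0.3436

Verification: P(X ≤ 0.3436) = 0.74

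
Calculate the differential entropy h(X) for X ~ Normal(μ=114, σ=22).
4.5100 nats

We have X ~ Normal(μ=114, σ=22).

The differential entropy measures the uncertainty or information content of the distribution.

For a Normal distribution with μ=114, σ=22:
h(X) = 4.5100 nats

(In bits, this would be 6.5065 bits.)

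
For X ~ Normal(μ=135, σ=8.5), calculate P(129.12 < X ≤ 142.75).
0.574511

We have X ~ Normal(μ=135, σ=8.5).

To find P(129.12 < X ≤ 142.75), we use:
P(129.12 < X ≤ 142.75) = P(X ≤ 142.75) - P(X ≤ 129.12)
                 = F(142.75) - F(129.12)
                 = 0.819054 - 0.244543
                 = 0.574511

So there's approximately a 57.5% chance that X falls in this range.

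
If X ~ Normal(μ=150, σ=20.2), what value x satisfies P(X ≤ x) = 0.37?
143.2966

We have X ~ Normal(μ=150, σ=20.2).

We want to find x such that P(X ≤ x) = 0.37.

This is the 37th percentile, which means 37% of values fall below this point.

Using the inverse CDF (quantile function):
x = F⁻¹(0.37) = 143.2966

Verification: P(X ≤ 143.2966) = 0.37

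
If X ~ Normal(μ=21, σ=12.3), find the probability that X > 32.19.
0.181476

We have X ~ Normal(μ=21, σ=12.3).

P(X > 32.19) = 1 - P(X ≤ 32.19)
                = 1 - F(32.19)
                = 1 - 0.818524
                = 0.181476

So there's approximately a 18.1% chance that X exceeds 32.19.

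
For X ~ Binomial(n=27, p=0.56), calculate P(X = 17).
0.120192

We have X ~ Binomial(n=27, p=0.56).

For a Binomial distribution, the PMF gives us the probability of each outcome.

Using the PMF formula:
P(X = 17) = 0.120192

Rounded to 4 decimal places: 0.1202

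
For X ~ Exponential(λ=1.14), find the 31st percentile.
0.3255

We have X ~ Exponential(λ=1.14).

We want to find x such that P(X ≤ x) = 0.31.

This is the 31st percentile, which means 31% of values fall below this point.

Using the inverse CDF (quantile function):
x = F⁻¹(0.31) = 0.3255

Verification: P(X ≤ 0.3255) = 0.31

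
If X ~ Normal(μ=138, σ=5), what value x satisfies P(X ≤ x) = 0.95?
146.2243

We have X ~ Normal(μ=138, σ=5).

We want to find x such that P(X ≤ x) = 0.95.

This is the 95th percentile, which means 95% of values fall below this point.

Using the inverse CDF (quantile function):
x = F⁻¹(0.95) = 146.2243

Verification: P(X ≤ 146.2243) = 0.95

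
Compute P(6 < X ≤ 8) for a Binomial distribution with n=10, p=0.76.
0.531445

We have X ~ Binomial(n=10, p=0.76).

To find P(6 < X ≤ 8), we use:
P(6 < X ≤ 8) = P(X ≤ 8) - P(X ≤ 6)
                 = F(8) - F(6)
                 = 0.732694 - 0.201249
                 = 0.531445

So there's approximately a 53.1% chance that X falls in this range.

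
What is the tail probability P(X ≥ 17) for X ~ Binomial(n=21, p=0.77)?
0.450950

We have X ~ Binomial(n=21, p=0.77).

For discrete distributions, P(X ≥ 17) = 1 - P(X ≤ 16).

P(X ≤ 16) = 0.549050
P(X ≥ 17) = 1 - 0.549050 = 0.450950

So there's approximately a 45.1% chance that X is at least 17.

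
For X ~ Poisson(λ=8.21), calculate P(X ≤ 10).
0.794509

We have X ~ Poisson(λ=8.21).

The CDF gives us P(X ≤ k).

Using the CDF:
P(X ≤ 10) = 0.794509

This means there's approximately a 79.5% chance that X is at most 10.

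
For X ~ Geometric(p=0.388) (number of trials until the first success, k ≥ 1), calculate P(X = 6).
0.033311

We have X ~ Geometric(p=0.388) (number of trials until the first success, k ≥ 1).

For a Geometric distribution, the PMF gives us the probability of each outcome.

Using the PMF formula:
P(X = 6) = 0.033311

Rounded to 4 decimal places: 0.0333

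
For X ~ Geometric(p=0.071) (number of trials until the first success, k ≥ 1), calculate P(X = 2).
0.065959

We have X ~ Geometric(p=0.071) (number of trials until the first success, k ≥ 1).

For a Geometric distribution, the PMF gives us the probability of each outcome.

Using the PMF formula:
P(X = 2) = 0.065959

Rounded to 4 decimal places: 0.0660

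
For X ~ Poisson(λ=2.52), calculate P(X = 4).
0.135198

We have X ~ Poisson(λ=2.52).

For a Poisson distribution, the PMF gives us the probability of each outcome.

Using the PMF formula:
P(X = 4) = 0.135198

Rounded to 4 decimal places: 0.1352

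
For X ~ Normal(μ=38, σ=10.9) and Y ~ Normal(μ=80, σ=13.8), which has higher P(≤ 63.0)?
X has higher probability (P(X ≤ 63.0) = 0.9891 > P(Y ≤ 63.0) = 0.1090)

Compute P(≤ 63.0) for each distribution:

X ~ Normal(μ=38, σ=10.9):
P(X ≤ 63.0) = 0.9891

Y ~ Normal(μ=80, σ=13.8):
P(Y ≤ 63.0) = 0.1090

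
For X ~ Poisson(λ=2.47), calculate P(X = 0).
0.084585

We have X ~ Poisson(λ=2.47).

For a Poisson distribution, the PMF gives us the probability of each outcome.

Using the PMF formula:
P(X = 0) = 0.084585

Rounded to 4 decimal places: 0.0846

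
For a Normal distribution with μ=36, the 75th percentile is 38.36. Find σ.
σ = 3.4989

For X ~ Normal(μ, σ), the p-th percentile satisfies x = μ + z_p × σ,
where z_p = Φ⁻¹(p) is the standard normal quantile.

Step 1: z_{0.75} = Φ⁻¹(0.75) = 0.6745

Step 2: Solve for σ:
38.36 = 36 + 0.6745 × σ
σ = (38.36 - 36) / 0.6745
σ = 2.36 / 0.6745
σ = 3.4989

Verification: μ + z × σ = 36 + 0.6745 × 3.4989 = 38.36 ✓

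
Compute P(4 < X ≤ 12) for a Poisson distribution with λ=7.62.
0.829232

We have X ~ Poisson(λ=7.62).

To find P(4 < X ≤ 12), we use:
P(4 < X ≤ 12) = P(X ≤ 12) - P(X ≤ 4)
                 = F(12) - F(4)
                 = 0.952786 - 0.123554
                 = 0.829232

So there's approximately a 82.9% chance that X falls in this range.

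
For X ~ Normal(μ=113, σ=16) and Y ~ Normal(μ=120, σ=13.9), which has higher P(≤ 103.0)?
X has higher probability (P(X ≤ 103.0) = 0.2660 > P(Y ≤ 103.0) = 0.1107)

Compute P(≤ 103.0) for each distribution:

X ~ Normal(μ=113, σ=16):
P(X ≤ 103.0) = 0.2660

Y ~ Normal(μ=120, σ=13.9):
P(Y ≤ 103.0) = 0.1107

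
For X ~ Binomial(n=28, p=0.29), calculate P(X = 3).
0.015276

We have X ~ Binomial(n=28, p=0.29).

For a Binomial distribution, the PMF gives us the probability of each outcome.

Using the PMF formula:
P(X = 3) = 0.015276

Rounded to 4 decimal places: 0.0153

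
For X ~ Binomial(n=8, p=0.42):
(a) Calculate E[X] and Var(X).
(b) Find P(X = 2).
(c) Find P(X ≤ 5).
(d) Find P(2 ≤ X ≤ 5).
(a) E[X] = 3.3600, Var(X) = 1.9488
(b) P(X = 2) = 0.188029
(c) P(X ≤ 5) = 0.936632
(d) P(2 ≤ X ≤ 5) = 0.849638

We have X ~ Binomial(n=8, p=0.42).

(a) Moments:
E[X] = 3.3600
Var(X) = 1.9488
σ = √Var(X) = 1.3960

(b) Point probability using PMF:
P(X = 2) = 0.188029

(c) Cumulative probability using CDF:
P(X ≤ 5) = F(5) = 0.936632

(d) Range probability:
P(2 ≤ X ≤ 5) = P(X ≤ 5) - P(X ≤ 1)
                   = F(5) - F(1)
                   = 0.936632 - 0.086995
                   = 0.849638

This means approximately 85.0% of outcomes fall in the interval [2, 5].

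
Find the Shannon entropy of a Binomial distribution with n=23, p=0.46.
2.2901 nats

We have X ~ Binomial(n=23, p=0.46).

The Shannon entropy measures the uncertainty or information content of the distribution.

For a Binomial distribution with n=23, p=0.46:
H(X) = 2.2901 nats

(In bits, this would be 3.3038 bits.)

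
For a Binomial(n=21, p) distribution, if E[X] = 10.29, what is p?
p = 0.49

For a Binomial(n, p) distribution:
E[X] = n × p

Given n = 21 and E[X] = 10.29:
10.29 = 21 × p
p = 10.29 / 21 = 0.49

Verification: Binomial(21, 0.49) has E[X] = 10.29 ✓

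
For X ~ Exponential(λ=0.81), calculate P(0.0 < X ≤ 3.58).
0.944966

We have X ~ Exponential(λ=0.81).

To find P(0.0 < X ≤ 3.58), we use:
P(0.0 < X ≤ 3.58) = P(X ≤ 3.58) - P(X ≤ 0.0)
                 = F(3.58) - F(0.0)
                 = 0.944966 - 0.000000
                 = 0.944966

So there's approximately a 94.5% chance that X falls in this range.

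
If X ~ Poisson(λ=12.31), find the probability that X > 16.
0.118990

We have X ~ Poisson(λ=12.31).

P(X > 16) = 1 - P(X ≤ 16)
                = 1 - F(16)
                = 1 - 0.881010
                = 0.118990

So there's approximately a 11.9% chance that X exceeds 16.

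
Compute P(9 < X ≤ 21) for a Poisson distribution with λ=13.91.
0.859104

We have X ~ Poisson(λ=13.91).

To find P(9 < X ≤ 21), we use:
P(9 < X ≤ 21) = P(X ≤ 21) - P(X ≤ 9)
                 = F(21) - F(9)
                 = 0.972833 - 0.113729
                 = 0.859104

So there's approximately a 85.9% chance that X falls in this range.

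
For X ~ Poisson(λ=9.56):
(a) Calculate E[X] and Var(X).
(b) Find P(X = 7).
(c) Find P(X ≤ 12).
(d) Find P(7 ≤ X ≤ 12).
(a) E[X] = 9.5600, Var(X) = 9.5600
(b) P(X = 7) = 0.102075
(c) P(X ≤ 12) = 0.831323
(d) P(7 ≤ X ≤ 12) = 0.670909

We have X ~ Poisson(λ=9.56).

(a) Moments:
E[X] = 9.5600
Var(X) = 9.5600
σ = √Var(X) = 3.0919

(b) Point probability using PMF:
P(X = 7) = 0.102075

(c) Cumulative probability using CDF:
P(X ≤ 12) = F(12) = 0.831323

(d) Range probability:
P(7 ≤ X ≤ 12) = P(X ≤ 12) - P(X ≤ 6)
                   = F(12) - F(6)
                   = 0.831323 - 0.160414
                   = 0.670909

This means approximately 67.1% of outcomes fall in the interval [7, 12].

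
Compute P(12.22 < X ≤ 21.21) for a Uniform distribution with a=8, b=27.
0.473158

We have X ~ Uniform(a=8, b=27).

To find P(12.22 < X ≤ 21.21), we use:
P(12.22 < X ≤ 21.21) = P(X ≤ 21.21) - P(X ≤ 12.22)
                 = F(21.21) - F(12.22)
                 = 0.695263 - 0.222105
                 = 0.473158

So there's approximately a 47.3% chance that X falls in this range.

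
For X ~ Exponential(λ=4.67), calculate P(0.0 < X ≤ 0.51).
0.907607

We have X ~ Exponential(λ=4.67).

To find P(0.0 < X ≤ 0.51), we use:
P(0.0 < X ≤ 0.51) = P(X ≤ 0.51) - P(X ≤ 0.0)
                 = F(0.51) - F(0.0)
                 = 0.907607 - 0.000000
                 = 0.907607

So there's approximately a 90.8% chance that X falls in this range.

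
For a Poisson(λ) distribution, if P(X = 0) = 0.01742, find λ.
λ = 4.0501

For a Poisson(λ) distribution, the PMF at 0 is:
P(X = 0) = λ^0 e^(-λ) / 0! = e^(-λ)

Given P(X = 0) = 0.01742:
e^(-λ) = 0.01742
-λ = ln(0.01742)
λ = -ln(0.01742) = 4.0501

Verification: e^(-4.0501) = 0.01742 ✓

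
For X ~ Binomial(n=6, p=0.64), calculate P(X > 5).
0.068719

We have X ~ Binomial(n=6, p=0.64).

P(X > 5) = 1 - P(X ≤ 5)
                = 1 - F(5)
                = 1 - 0.931281
                = 0.068719

So there's approximately a 6.9% chance that X exceeds 5.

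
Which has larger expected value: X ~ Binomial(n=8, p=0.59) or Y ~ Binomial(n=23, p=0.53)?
Y has larger mean (12.1900 > 4.7200)

Compute the expected value for each distribution:

X ~ Binomial(n=8, p=0.59):
E[X] = 4.7200

Y ~ Binomial(n=23, p=0.53):
E[Y] = 12.1900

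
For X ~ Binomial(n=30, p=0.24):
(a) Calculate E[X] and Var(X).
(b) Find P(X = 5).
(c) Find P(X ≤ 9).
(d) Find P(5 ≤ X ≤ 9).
(a) E[X] = 7.2000, Var(X) = 5.4720
(b) P(X = 5) = 0.118913
(c) P(X ≤ 9) = 0.838005
(d) P(5 ≤ X ≤ 9) = 0.717309

We have X ~ Binomial(n=30, p=0.24).

(a) Moments:
E[X] = 7.2000
Var(X) = 5.4720
σ = √Var(X) = 2.3392

(b) Point probability using PMF:
P(X = 5) = 0.118913

(c) Cumulative probability using CDF:
P(X ≤ 9) = F(9) = 0.838005

(d) Range probability:
P(5 ≤ X ≤ 9) = P(X ≤ 9) - P(X ≤ 4)
                   = F(9) - F(4)
                   = 0.838005 - 0.120697
                   = 0.717309

This means approximately 71.7% of outcomes fall in the interval [5, 9].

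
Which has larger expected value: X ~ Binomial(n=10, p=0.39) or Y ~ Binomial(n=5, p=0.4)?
X has larger mean (3.9000 > 2.0000)

Compute the expected value for each distribution:

X ~ Binomial(n=10, p=0.39):
E[X] = 3.9000

Y ~ Binomial(n=5, p=0.4):
E[Y] = 2.0000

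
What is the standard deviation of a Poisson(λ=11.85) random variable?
3.4424

We have X ~ Poisson(λ=11.85).

For a Poisson distribution with λ=11.85:
σ = √Var(X) = 3.4424

The standard deviation is the square root of the variance.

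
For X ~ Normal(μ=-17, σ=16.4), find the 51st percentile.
-16.5889

We have X ~ Normal(μ=-17, σ=16.4).

We want to find x such that P(X ≤ x) = 0.51.

This is the 51st percentile, which means 51% of values fall below this point.

Using the inverse CDF (quantile function):
x = F⁻¹(0.51) = -16.5889

Verification: P(X ≤ -16.5889) = 0.51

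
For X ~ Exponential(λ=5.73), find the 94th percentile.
0.4910

We have X ~ Exponential(λ=5.73).

We want to find x such that P(X ≤ x) = 0.94.

This is the 94th percentile, which means 94% of values fall below this point.

Using the inverse CDF (quantile function):
x = F⁻¹(0.94) = 0.4910

Verification: P(X ≤ 0.4910) = 0.94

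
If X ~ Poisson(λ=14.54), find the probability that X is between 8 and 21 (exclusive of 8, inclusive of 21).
0.911992

We have X ~ Poisson(λ=14.54).

To find P(8 < X ≤ 21), we use:
P(8 < X ≤ 21) = P(X ≤ 21) - P(X ≤ 8)
                 = F(21) - F(8)
                 = 0.959402 - 0.047410
                 = 0.911992

So there's approximately a 91.2% chance that X falls in this range.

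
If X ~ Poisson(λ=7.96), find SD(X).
2.8213

We have X ~ Poisson(λ=7.96).

For a Poisson distribution with λ=7.96:
σ = √Var(X) = 2.8213

The standard deviation is the square root of the variance.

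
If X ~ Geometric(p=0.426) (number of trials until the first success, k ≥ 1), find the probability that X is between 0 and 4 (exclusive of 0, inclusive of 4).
0.891446

We have X ~ Geometric(p=0.426) (number of trials until the first success, k ≥ 1).

To find P(0 < X ≤ 4), we use:
P(0 < X ≤ 4) = P(X ≤ 4) - P(X ≤ 0)
                 = F(4) - F(0)
                 = 0.891446 - 0.000000
                 = 0.891446

So there's approximately a 89.1% chance that X falls in this range.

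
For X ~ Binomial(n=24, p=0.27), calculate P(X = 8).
0.135096

We have X ~ Binomial(n=24, p=0.27).

For a Binomial distribution, the PMF gives us the probability of each outcome.

Using the PMF formula:
P(X = 8) = 0.135096

Rounded to 4 decimal places: 0.1351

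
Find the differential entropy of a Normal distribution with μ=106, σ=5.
3.0284 nats

We have X ~ Normal(μ=106, σ=5).

The differential entropy measures the uncertainty or information content of the distribution.

For a Normal distribution with μ=106, σ=5:
h(X) = 3.0284 nats

(In bits, this would be 4.3690 bits.)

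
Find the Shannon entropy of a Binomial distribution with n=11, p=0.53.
1.9219 nats

We have X ~ Binomial(n=11, p=0.53).

The Shannon entropy measures the uncertainty or information content of the distribution.

For a Binomial distribution with n=11, p=0.53:
H(X) = 1.9219 nats

(In bits, this would be 2.7727 bits.)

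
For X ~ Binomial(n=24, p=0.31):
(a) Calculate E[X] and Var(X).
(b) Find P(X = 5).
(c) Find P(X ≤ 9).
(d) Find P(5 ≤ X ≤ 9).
(a) E[X] = 7.4400, Var(X) = 5.1336
(b) P(X = 5) = 0.105529
(c) P(X ≤ 9) = 0.819743
(d) P(5 ≤ X ≤ 9) = 0.726971

We have X ~ Binomial(n=24, p=0.31).

(a) Moments:
E[X] = 7.4400
Var(X) = 5.1336
σ = √Var(X) = 2.2657

(b) Point probability using PMF:
P(X = 5) = 0.105529

(c) Cumulative probability using CDF:
P(X ≤ 9) = F(9) = 0.819743

(d) Range probability:
P(5 ≤ X ≤ 9) = P(X ≤ 9) - P(X ≤ 4)
                   = F(9) - F(4)
                   = 0.819743 - 0.092772
                   = 0.726971

This means approximately 72.7% of outcomes fall in the interval [5, 9].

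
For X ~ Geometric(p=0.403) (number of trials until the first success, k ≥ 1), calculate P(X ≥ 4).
0.212776

We have X ~ Geometric(p=0.403) (number of trials until the first success, k ≥ 1).

For discrete distributions, P(X ≥ 4) = 1 - P(X ≤ 3).

P(X ≤ 3) = 0.787224
P(X ≥ 4) = 1 - 0.787224 = 0.212776

So there's approximately a 21.3% chance that X is at least 4.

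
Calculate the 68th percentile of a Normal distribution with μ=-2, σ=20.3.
7.4943

We have X ~ Normal(μ=-2, σ=20.3).

We want to find x such that P(X ≤ x) = 0.68.

This is the 68th percentile, which means 68% of values fall below this point.

Using the inverse CDF (quantile function):
x = F⁻¹(0.68) = 7.4943

Verification: P(X ≤ 7.4943) = 0.68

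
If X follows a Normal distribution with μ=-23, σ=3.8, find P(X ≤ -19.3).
0.834893

We have X ~ Normal(μ=-23, σ=3.8).

The CDF gives us P(X ≤ k).

Using the CDF:
P(X ≤ -19.3) = 0.834893

This means there's approximately a 83.5% chance that X is at most -19.3.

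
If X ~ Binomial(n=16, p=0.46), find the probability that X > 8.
0.282898

We have X ~ Binomial(n=16, p=0.46).

P(X > 8) = 1 - P(X ≤ 8)
                = 1 - F(8)
                = 1 - 0.717102
                = 0.282898

So there's approximately a 28.3% chance that X exceeds 8.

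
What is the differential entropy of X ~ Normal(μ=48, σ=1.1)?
1.5142 nats

We have X ~ Normal(μ=48, σ=1.1).

The differential entropy measures the uncertainty or information content of the distribution.

For a Normal distribution with μ=48, σ=1.1:
h(X) = 1.5142 nats

(In bits, this would be 2.1846 bits.)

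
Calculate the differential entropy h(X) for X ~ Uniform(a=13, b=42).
3.3673 nats

We have X ~ Uniform(a=13, b=42).

The differential entropy measures the uncertainty or information content of the distribution.

For a Uniform distribution with a=13, b=42:
h(X) = 3.3673 nats

(In bits, this would be 4.8580 bits.)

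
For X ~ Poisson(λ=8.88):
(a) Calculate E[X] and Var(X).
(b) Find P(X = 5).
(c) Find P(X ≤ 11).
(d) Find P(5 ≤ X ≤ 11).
(a) E[X] = 8.8800, Var(X) = 8.8800
(b) P(X = 5) = 0.064025
(c) P(X ≤ 11) = 0.814493
(d) P(5 ≤ X ≤ 11) = 0.755344

We have X ~ Poisson(λ=8.88).

(a) Moments:
E[X] = 8.8800
Var(X) = 8.8800
σ = √Var(X) = 2.9799

(b) Point probability using PMF:
P(X = 5) = 0.064025

(c) Cumulative probability using CDF:
P(X ≤ 11) = F(11) = 0.814493

(d) Range probability:
P(5 ≤ X ≤ 11) = P(X ≤ 11) - P(X ≤ 4)
                   = F(11) - F(4)
                   = 0.814493 - 0.059150
                   = 0.755344

This means approximately 75.5% of outcomes fall in the interval [5, 11].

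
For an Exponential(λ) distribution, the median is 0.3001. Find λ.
λ = 2.3097

For X ~ Exponential(λ), the CDF is F(x) = 1 - e^(-λx).
The median m satisfies F(m) = 0.5:
1 - e^(-λm) = 0.5
e^(-λm) = 0.5
λm = ln(2)
m = ln(2) / λ

Given m = 0.3001:
λ = ln(2) / 0.3001 = 0.693147 / 0.3001 = 2.3097

Verification: ln(2) / 2.3097 = 0.3001 ✓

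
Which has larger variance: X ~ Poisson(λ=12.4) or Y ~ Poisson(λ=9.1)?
X has larger variance (12.4000 > 9.1000)

Compute the variance for each distribution:

X ~ Poisson(λ=12.4):
Var(X) = 12.4000

Y ~ Poisson(λ=9.1):
Var(Y) = 9.1000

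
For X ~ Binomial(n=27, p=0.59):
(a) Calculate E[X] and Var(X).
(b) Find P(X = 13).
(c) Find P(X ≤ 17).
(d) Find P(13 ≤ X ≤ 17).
(a) E[X] = 15.9300, Var(X) = 6.5313
(b) P(X = 13) = 0.079863
(c) P(X ≤ 17) = 0.727576
(d) P(13 ≤ X ≤ 17) = 0.636843

We have X ~ Binomial(n=27, p=0.59).

(a) Moments:
E[X] = 15.9300
Var(X) = 6.5313
σ = √Var(X) = 2.5556

(b) Point probability using PMF:
P(X = 13) = 0.079863

(c) Cumulative probability using CDF:
P(X ≤ 17) = F(17) = 0.727576

(d) Range probability:
P(13 ≤ X ≤ 17) = P(X ≤ 17) - P(X ≤ 12)
                   = F(17) - F(12)
                   = 0.727576 - 0.090733
                   = 0.636843

This means approximately 63.7% of outcomes fall in the interval [13, 17].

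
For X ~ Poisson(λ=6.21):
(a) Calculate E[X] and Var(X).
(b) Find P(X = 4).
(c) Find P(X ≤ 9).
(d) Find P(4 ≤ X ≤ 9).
(a) E[X] = 6.2100, Var(X) = 6.2100
(b) P(X = 4) = 0.124505
(c) P(X ≤ 9) = 0.900862
(d) P(4 ≤ X ≤ 9) = 0.767437

We have X ~ Poisson(λ=6.21).

(a) Moments:
E[X] = 6.2100
Var(X) = 6.2100
σ = √Var(X) = 2.4920

(b) Point probability using PMF:
P(X = 4) = 0.124505

(c) Cumulative probability using CDF:
P(X ≤ 9) = F(9) = 0.900862

(d) Range probability:
P(4 ≤ X ≤ 9) = P(X ≤ 9) - P(X ≤ 3)
                   = F(9) - F(3)
                   = 0.900862 - 0.133425
                   = 0.767437

This means approximately 76.7% of outcomes fall in the interval [4, 9].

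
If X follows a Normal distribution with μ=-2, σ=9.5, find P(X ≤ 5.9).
0.797177

We have X ~ Normal(μ=-2, σ=9.5).

The CDF gives us P(X ≤ k).

Using the CDF:
P(X ≤ 5.9) = 0.797177

This means there's approximately a 79.7% chance that X is at most 5.9.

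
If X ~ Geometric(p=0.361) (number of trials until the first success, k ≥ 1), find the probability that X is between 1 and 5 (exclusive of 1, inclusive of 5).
0.532462

We have X ~ Geometric(p=0.361) (number of trials until the first success, k ≥ 1).

To find P(1 < X ≤ 5), we use:
P(1 < X ≤ 5) = P(X ≤ 5) - P(X ≤ 1)
                 = F(5) - F(1)
                 = 0.893462 - 0.361000
                 = 0.532462

So there's approximately a 53.2% chance that X falls in this range.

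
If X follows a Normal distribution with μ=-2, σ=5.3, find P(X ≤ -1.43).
0.542823

We have X ~ Normal(μ=-2, σ=5.3).

The CDF gives us P(X ≤ k).

Using the CDF:
P(X ≤ -1.43) = 0.542823

This means there's approximately a 54.3% chance that X is at most -1.43.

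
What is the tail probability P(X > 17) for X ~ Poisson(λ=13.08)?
0.113987

We have X ~ Poisson(λ=13.08).

P(X > 17) = 1 - P(X ≤ 17)
                = 1 - F(17)
                = 1 - 0.886013
                = 0.113987

So there's approximately a 11.4% chance that X exceeds 17.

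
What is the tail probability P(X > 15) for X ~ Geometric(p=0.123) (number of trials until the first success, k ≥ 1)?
0.139635

We have X ~ Geometric(p=0.123) (number of trials until the first success, k ≥ 1).

P(X > 15) = 1 - P(X ≤ 15)
                = 1 - F(15)
                = 1 - 0.860365
                = 0.139635

So there's approximately a 14.0% chance that X exceeds 15.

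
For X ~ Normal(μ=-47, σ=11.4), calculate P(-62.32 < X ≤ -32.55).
0.808023

We have X ~ Normal(μ=-47, σ=11.4).

To find P(-62.32 < X ≤ -32.55), we use:
P(-62.32 < X ≤ -32.55) = P(X ≤ -32.55) - P(X ≤ -62.32)
                 = F(-32.55) - F(-62.32)
                 = 0.897520 - 0.089497
                 = 0.808023

So there's approximately a 80.8% chance that X falls in this range.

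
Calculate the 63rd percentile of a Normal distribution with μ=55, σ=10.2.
58.3849

We have X ~ Normal(μ=55, σ=10.2).

We want to find x such that P(X ≤ x) = 0.63.

This is the 63rd percentile, which means 63% of values fall below this point.

Using the inverse CDF (quantile function):
x = F⁻¹(0.63) = 58.3849

Verification: P(X ≤ 58.3849) = 0.63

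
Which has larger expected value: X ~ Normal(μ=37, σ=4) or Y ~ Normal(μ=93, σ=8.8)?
Y has larger mean (93.0000 > 37.0000)

Compute the expected value for each distribution:

X ~ Normal(μ=37, σ=4):
E[X] = 37.0000

Y ~ Normal(μ=93, σ=8.8):
E[Y] = 93.0000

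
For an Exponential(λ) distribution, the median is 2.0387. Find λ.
λ = 0.3400

For X ~ Exponential(λ), the CDF is F(x) = 1 - e^(-λx).
The median m satisfies F(m) = 0.5:
1 - e^(-λm) = 0.5
e^(-λm) = 0.5
λm = ln(2)
m = ln(2) / λ

Given m = 2.0387:
λ = ln(2) / 2.0387 = 0.693147 / 2.0387 = 0.3400

Verification: ln(2) / 0.3400 = 2.0387 ✓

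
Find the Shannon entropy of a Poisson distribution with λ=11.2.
2.6191 nats

We have X ~ Poisson(λ=11.2).

The Shannon entropy measures the uncertainty or information content of the distribution.

For a Poisson distribution with λ=11.2:
H(X) = 2.6191 nats

(In bits, this would be 3.7785 bits.)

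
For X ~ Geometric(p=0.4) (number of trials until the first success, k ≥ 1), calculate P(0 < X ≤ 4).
0.870400

We have X ~ Geometric(p=0.4) (number of trials until the first success, k ≥ 1).

To find P(0 < X ≤ 4), we use:
P(0 < X ≤ 4) = P(X ≤ 4) - P(X ≤ 0)
                 = F(4) - F(0)
                 = 0.870400 - 0.000000
                 = 0.870400

So there's approximately a 87.0% chance that X falls in this range.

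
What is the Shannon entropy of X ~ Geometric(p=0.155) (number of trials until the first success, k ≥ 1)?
2.7825 nats

We have X ~ Geometric(p=0.155) (number of trials until the first success, k ≥ 1).

The Shannon entropy measures the uncertainty or information content of the distribution.

For a Geometric distribution with p=0.155 (number of trials until the first success, k ≥ 1):
H(X) = 2.7825 nats

(In bits, this would be 4.0143 bits.)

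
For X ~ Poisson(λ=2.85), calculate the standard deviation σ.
1.6882

We have X ~ Poisson(λ=2.85).

For a Poisson distribution with λ=2.85:
σ = √Var(X) = 1.6882

The standard deviation is the square root of the variance.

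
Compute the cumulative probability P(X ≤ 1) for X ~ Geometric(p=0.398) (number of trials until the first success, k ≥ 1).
0.398000

We have X ~ Geometric(p=0.398) (number of trials until the first success, k ≥ 1).

The CDF gives us P(X ≤ k).

Using the CDF:
P(X ≤ 1) = 0.398000

This means there's approximately a 39.8% chance that X is at most 1.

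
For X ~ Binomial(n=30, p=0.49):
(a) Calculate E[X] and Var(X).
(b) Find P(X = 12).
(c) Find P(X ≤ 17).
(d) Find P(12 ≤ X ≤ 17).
(a) E[X] = 14.7000, Var(X) = 7.4970
(b) P(X = 12) = 0.090281
(c) P(X ≤ 17) = 0.846747
(d) P(12 ≤ X ≤ 17) = 0.725793

We have X ~ Binomial(n=30, p=0.49).

(a) Moments:
E[X] = 14.7000
Var(X) = 7.4970
σ = √Var(X) = 2.7381

(b) Point probability using PMF:
P(X = 12) = 0.090281

(c) Cumulative probability using CDF:
P(X ≤ 17) = F(17) = 0.846747

(d) Range probability:
P(12 ≤ X ≤ 17) = P(X ≤ 17) - P(X ≤ 11)
                   = F(17) - F(11)
                   = 0.846747 - 0.120954
                   = 0.725793

This means approximately 72.6% of outcomes fall in the interval [12, 17].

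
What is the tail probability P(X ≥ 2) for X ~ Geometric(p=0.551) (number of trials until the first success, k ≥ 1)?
0.449000

We have X ~ Geometric(p=0.551) (number of trials until the first success, k ≥ 1).

For discrete distributions, P(X ≥ 2) = 1 - P(X ≤ 1).

P(X ≤ 1) = 0.551000
P(X ≥ 2) = 1 - 0.551000 = 0.449000

So there's approximately a 44.9% chance that X is at least 2.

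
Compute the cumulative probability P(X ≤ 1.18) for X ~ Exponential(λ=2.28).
0.932146

We have X ~ Exponential(λ=2.28).

The CDF gives us P(X ≤ k).

Using the CDF:
P(X ≤ 1.18) = 0.932146

This means there's approximately a 93.2% chance that X is at most 1.18.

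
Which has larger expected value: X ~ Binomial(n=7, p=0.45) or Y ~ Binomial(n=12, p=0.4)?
Y has larger mean (4.8000 > 3.1500)

Compute the expected value for each distribution:

X ~ Binomial(n=7, p=0.45):
E[X] = 3.1500

Y ~ Binomial(n=12, p=0.4):
E[Y] = 4.8000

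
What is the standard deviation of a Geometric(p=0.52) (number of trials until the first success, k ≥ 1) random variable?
1.3323

We have X ~ Geometric(p=0.52) (number of trials until the first success, k ≥ 1).

For a Geometric distribution with p=0.52 (number of trials until the first success, k ≥ 1):
σ = √Var(X) = 1.3323

The standard deviation is the square root of the variance.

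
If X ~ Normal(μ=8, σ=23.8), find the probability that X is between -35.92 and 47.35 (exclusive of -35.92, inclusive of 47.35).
0.918380

We have X ~ Normal(μ=8, σ=23.8).

To find P(-35.92 < X ≤ 47.35), we use:
P(-35.92 < X ≤ 47.35) = P(X ≤ 47.35) - P(X ≤ -35.92)
                 = F(47.35) - F(-35.92)
                 = 0.950871 - 0.032491
                 = 0.918380

So there's approximately a 91.8% chance that X falls in this range.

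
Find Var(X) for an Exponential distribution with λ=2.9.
0.1189

We have X ~ Exponential(λ=2.9).

For an Exponential distribution with λ=2.9:
Var(X) = 0.1189

The variance measures the spread of the distribution around the mean.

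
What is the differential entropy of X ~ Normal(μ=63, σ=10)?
3.7215 nats

We have X ~ Normal(μ=63, σ=10).

The differential entropy measures the uncertainty or information content of the distribution.

For a Normal distribution with μ=63, σ=10:
h(X) = 3.7215 nats

(In bits, this would be 5.3690 bits.)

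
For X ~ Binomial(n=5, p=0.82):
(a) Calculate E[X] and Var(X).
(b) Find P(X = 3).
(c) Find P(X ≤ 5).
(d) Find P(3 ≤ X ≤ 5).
(a) E[X] = 4.1000, Var(X) = 0.7380
(b) P(X = 3) = 0.178643
(c) P(X ≤ 5) = 1.000000
(d) P(3 ≤ X ≤ 5) = 0.956293

We have X ~ Binomial(n=5, p=0.82).

(a) Moments:
E[X] = 4.1000
Var(X) = 0.7380
σ = √Var(X) = 0.8591

(b) Point probability using PMF:
P(X = 3) = 0.178643

(c) Cumulative probability using CDF:
P(X ≤ 5) = F(5) = 1.000000

(d) Range probability:
P(3 ≤ X ≤ 5) = P(X ≤ 5) - P(X ≤ 2)
                   = F(5) - F(2)
                   = 1.000000 - 0.043707
                   = 0.956293

This means approximately 95.6% of outcomes fall in the interval [3, 5].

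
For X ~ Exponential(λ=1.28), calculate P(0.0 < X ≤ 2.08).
0.930219

We have X ~ Exponential(λ=1.28).

To find P(0.0 < X ≤ 2.08), we use:
P(0.0 < X ≤ 2.08) = P(X ≤ 2.08) - P(X ≤ 0.0)
                 = F(2.08) - F(0.0)
                 = 0.930219 - 0.000000
                 = 0.930219

So there's approximately a 93.0% chance that X falls in this range.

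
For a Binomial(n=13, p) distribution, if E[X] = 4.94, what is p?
p = 0.38

For a Binomial(n, p) distribution:
E[X] = n × p

Given n = 13 and E[X] = 4.94:
4.94 = 13 × p
p = 4.94 / 13 = 0.38

Verification: Binomial(13, 0.38) has E[X] = 4.94 ✓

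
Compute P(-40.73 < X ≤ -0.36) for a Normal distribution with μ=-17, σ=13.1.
0.862963

We have X ~ Normal(μ=-17, σ=13.1).

To find P(-40.73 < X ≤ -0.36), we use:
P(-40.73 < X ≤ -0.36) = P(X ≤ -0.36) - P(X ≤ -40.73)
                 = F(-0.36) - F(-40.73)
                 = 0.897998 - 0.035036
                 = 0.862963

So there's approximately a 86.3% chance that X falls in this range.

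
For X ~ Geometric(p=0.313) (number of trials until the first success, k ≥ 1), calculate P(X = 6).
0.047899

We have X ~ Geometric(p=0.313) (number of trials until the first success, k ≥ 1).

For a Geometric distribution, the PMF gives us the probability of each outcome.

Using the PMF formula:
P(X = 6) = 0.047899

Rounded to 4 decimal places: 0.0479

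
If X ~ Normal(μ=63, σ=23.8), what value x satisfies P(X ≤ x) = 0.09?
31.0900

We have X ~ Normal(μ=63, σ=23.8).

We want to find x such that P(X ≤ x) = 0.09.

This is the 9th percentile, which means 9% of values fall below this point.

Using the inverse CDF (quantile function):
x = F⁻¹(0.09) = 31.0900

Verification: P(X ≤ 31.0900) = 0.09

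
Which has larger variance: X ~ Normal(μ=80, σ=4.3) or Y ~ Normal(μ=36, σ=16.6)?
Y has larger variance (275.5600 > 18.4900)

Compute the variance for each distribution:

X ~ Normal(μ=80, σ=4.3):
Var(X) = 18.4900

Y ~ Normal(μ=36, σ=16.6):
Var(Y) = 275.5600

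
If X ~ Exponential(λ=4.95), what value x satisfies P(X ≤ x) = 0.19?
0.0426

We have X ~ Exponential(λ=4.95).

We want to find x such that P(X ≤ x) = 0.19.

This is the 19th percentile, which means 19% of values fall below this point.

Using the inverse CDF (quantile function):
x = F⁻¹(0.19) = 0.0426

Verification: P(X ≤ 0.0426) = 0.19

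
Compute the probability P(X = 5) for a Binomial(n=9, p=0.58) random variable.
0.257340

We have X ~ Binomial(n=9, p=0.58).

For a Binomial distribution, the PMF gives us the probability of each outcome.

Using the PMF formula:
P(X = 5) = 0.257340

Rounded to 4 decimal places: 0.2573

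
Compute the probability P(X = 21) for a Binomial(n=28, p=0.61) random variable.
0.050437

We have X ~ Binomial(n=28, p=0.61).

For a Binomial distribution, the PMF gives us the probability of each outcome.

Using the PMF formula:
P(X = 21) = 0.050437

Rounded to 4 decimal places: 0.0504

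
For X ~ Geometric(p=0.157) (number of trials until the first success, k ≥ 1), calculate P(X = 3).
0.111572

We have X ~ Geometric(p=0.157) (number of trials until the first success, k ≥ 1).

For a Geometric distribution, the PMF gives us the probability of each outcome.

Using the PMF formula:
P(X = 3) = 0.111572

Rounded to 4 decimal places: 0.1116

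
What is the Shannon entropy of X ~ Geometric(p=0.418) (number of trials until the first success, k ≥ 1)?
1.6259 nats

We have X ~ Geometric(p=0.418) (number of trials until the first success, k ≥ 1).

The Shannon entropy measures the uncertainty or information content of the distribution.

For a Geometric distribution with p=0.418 (number of trials until the first success, k ≥ 1):
H(X) = 1.6259 nats

(In bits, this would be 2.3457 bits.)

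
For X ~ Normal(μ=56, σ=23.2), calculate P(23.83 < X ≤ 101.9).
0.893285

We have X ~ Normal(μ=56, σ=23.2).

To find P(23.83 < X ≤ 101.9), we use:
P(23.83 < X ≤ 101.9) = P(X ≤ 101.9) - P(X ≤ 23.83)
                 = F(101.9) - F(23.83)
                 = 0.976061 - 0.082776
                 = 0.893285

So there's approximately a 89.3% chance that X falls in this range.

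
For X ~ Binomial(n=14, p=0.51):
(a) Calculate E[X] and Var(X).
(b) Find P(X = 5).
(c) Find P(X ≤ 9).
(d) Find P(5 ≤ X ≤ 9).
(a) E[X] = 7.1400, Var(X) = 3.4986
(b) P(X = 5) = 0.112481
(c) P(X ≤ 9) = 0.897378
(d) P(5 ≤ X ≤ 9) = 0.819213

We have X ~ Binomial(n=14, p=0.51).

(a) Moments:
E[X] = 7.1400
Var(X) = 3.4986
σ = √Var(X) = 1.8705

(b) Point probability using PMF:
P(X = 5) = 0.112481

(c) Cumulative probability using CDF:
P(X ≤ 9) = F(9) = 0.897378

(d) Range probability:
P(5 ≤ X ≤ 9) = P(X ≤ 9) - P(X ≤ 4)
                   = F(9) - F(4)
                   = 0.897378 - 0.078164
                   = 0.819213

This means approximately 81.9% of outcomes fall in the interval [5, 9].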